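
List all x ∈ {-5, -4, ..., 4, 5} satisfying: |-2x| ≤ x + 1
Holds for: {0, 1}
Fails for: {-5, -4, -3, -2, -1, 2, 3, 4, 5}

Answer: {0, 1}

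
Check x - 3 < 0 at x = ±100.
x = 100: LHS = 100 - 3 = 97; 97 < 0 — FAILS
x = -100: LHS = (-100) - 3 = -103; -103 < 0 — holds

Answer: Partially: fails for x = 100, holds for x = -100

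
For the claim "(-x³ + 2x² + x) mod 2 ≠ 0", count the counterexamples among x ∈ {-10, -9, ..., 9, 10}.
Counterexamples in [-10, 10]: {-10, -9, -8, -7, -6, -5, -4, -3, -2, -1, 0, 1, 2, 3, 4, 5, 6, 7, 8, 9, 10}.

Counting them gives 21 values.

Answer: 21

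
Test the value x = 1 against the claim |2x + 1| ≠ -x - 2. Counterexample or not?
Substitute x = 1 into the relation:
x = 1: LHS = |2·1 + 1| = |3| = 3, RHS = -1 - 2 = -3; 3 ≠ -3 — holds

The relation holds at x = 1, so it is not a counterexample.

Answer: No, x = 1 is not a counterexample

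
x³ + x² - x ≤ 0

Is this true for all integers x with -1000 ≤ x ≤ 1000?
The claim fails at x = 1:
x = 1: LHS = 1³ + 1² - 1 = 1; 1 ≤ 0 — FAILS

Because a single integer refutes it, the statement is false.

Answer: False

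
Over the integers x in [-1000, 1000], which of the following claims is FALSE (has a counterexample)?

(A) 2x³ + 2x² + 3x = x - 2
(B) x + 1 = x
(A) x = 0: LHS = 2·0³ + 2·0² + 3·0 = 0, RHS = 0 - 2 = -2; 0 = -2 — FAILS
(B) x = 0: LHS = 0 + 1 = 1; 1 = 0 — FAILS

Answer: Both A and B are false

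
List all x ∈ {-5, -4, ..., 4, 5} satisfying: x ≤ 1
Holds for: {-5, -4, -3, -2, -1, 0, 1}
Fails for: {2, 3, 4, 5}

Answer: {-5, -4, -3, -2, -1, 0, 1}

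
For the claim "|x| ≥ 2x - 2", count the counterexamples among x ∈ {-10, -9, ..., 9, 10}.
Counterexamples in [-10, 10]: {3, 4, 5, 6, 7, 8, 9, 10}.

Counting them gives 8 values.

Answer: 8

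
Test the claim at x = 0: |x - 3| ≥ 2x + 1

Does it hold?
x = 0: LHS = |0 - 3| = |-3| = 3, RHS = 2·0 + 1 = 1; 3 ≥ 1 — holds

The relation is satisfied at x = 0.

Answer: Yes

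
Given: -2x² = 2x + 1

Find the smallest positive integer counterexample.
Testing positive integers:
x = 1: LHS = -2·1² = -2, RHS = 2·1 + 1 = 3; -2 = 3 — FAILS  ← smallest positive counterexample

Answer: x = 1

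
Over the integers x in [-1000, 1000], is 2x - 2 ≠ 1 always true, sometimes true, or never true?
Track d = LHS − RHS over the integers in [-1000, 1000]. Equality would need d = 0, but d changes sign only between consecutive integers, jumping over 0:
x = 1: LHS = 2·1 - 2 = 0; 0 ≠ 1 — holds  (d = -1)
x = 2: LHS = 2·2 - 2 = 2; 2 ≠ 1 — holds  (d = 1)
Away from these crossings d keeps a constant sign, and checking every integer in [-1000, 1000] confirms d ≠ 0 throughout. Hence the two sides are never equal, so the relation holds for every integer in [-1000, 1000].

No counterexample exists.

Answer: Always true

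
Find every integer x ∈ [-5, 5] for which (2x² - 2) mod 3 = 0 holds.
Holds for: {-5, -4, -2, -1, 1, 2, 4, 5}
Fails for: {-3, 0, 3}

Answer: {-5, -4, -2, -1, 1, 2, 4, 5}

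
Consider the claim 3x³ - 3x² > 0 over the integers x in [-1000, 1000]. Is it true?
The claim fails at x = 0:
x = 0: LHS = 3·0³ - 3·0² = 0; 0 > 0 — FAILS

Because a single integer refutes it, the statement is false.

Answer: False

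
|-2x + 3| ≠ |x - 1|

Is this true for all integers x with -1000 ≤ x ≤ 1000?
The claim fails at x = 2:
x = 2: LHS = |-2·2 + 3| = |-1| = 1, RHS = |2 - 1| = |1| = 1; 1 ≠ 1 — FAILS

Because a single integer refutes it, the statement is false.

Answer: False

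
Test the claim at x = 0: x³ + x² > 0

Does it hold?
x = 0: LHS = 0³ + 0² = 0; 0 > 0 — FAILS

The relation fails at x = 0, so x = 0 is a counterexample.

Answer: No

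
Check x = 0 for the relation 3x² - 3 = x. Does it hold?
x = 0: LHS = 3·0² - 3 = -3; -3 = 0 — FAILS

The relation fails at x = 0, so x = 0 is a counterexample.

Answer: No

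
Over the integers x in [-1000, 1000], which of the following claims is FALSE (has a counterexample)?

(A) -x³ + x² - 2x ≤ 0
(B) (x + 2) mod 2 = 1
(A) x = -1: LHS = -(-1)³ + (-1)² - 2·(-1) = 4; 4 ≤ 0 — FAILS
(B) x = 0: LHS = (0 + 2) mod 2 = 2 mod 2 = 0; 0 = 1 — FAILS

Answer: Both A and B are false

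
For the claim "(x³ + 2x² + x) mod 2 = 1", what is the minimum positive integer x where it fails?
Testing positive integers:
x = 1: LHS = (1³ + 2·1² + 1) mod 2 = 4 mod 2 = 0; 0 = 1 — FAILS  ← smallest positive counterexample

Answer: x = 1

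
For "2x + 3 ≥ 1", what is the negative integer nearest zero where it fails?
Testing negative integers from -1 downward:
x = -1: LHS = 2·(-1) + 3 = 1; 1 ≥ 1 — holds
x = -2: LHS = 2·(-2) + 3 = -1; -1 ≥ 1 — FAILS  ← closest negative counterexample to 0

Answer: x = -2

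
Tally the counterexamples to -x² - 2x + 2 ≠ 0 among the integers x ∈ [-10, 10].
Track d = LHS − RHS over the integers in [-10, 10]. Equality would need d = 0, but d changes sign only between consecutive integers, jumping over 0:
x = -3: LHS = -(-3)² - 2·(-3) + 2 = -1; -1 ≠ 0 — holds  (d = -1)
x = -2: LHS = -(-2)² - 2·(-2) + 2 = 2; 2 ≠ 0 — holds  (d = 2)
x = 0: LHS = -0² - 2·0 + 2 = 2; 2 ≠ 0 — holds  (d = 2)
x = 1: LHS = -1² - 2·1 + 2 = -1; -1 ≠ 0 — holds  (d = -1)
Away from these crossings d keeps a constant sign, and checking every integer in [-10, 10] confirms d ≠ 0 throughout. Hence the two sides are never equal, so the relation holds for every integer in [-10, 10].

No counterexample appears in that range.

Answer: 0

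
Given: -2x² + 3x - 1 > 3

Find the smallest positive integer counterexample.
Testing positive integers:
x = 1: LHS = -2·1² + 3·1 - 1 = 0; 0 > 3 — FAILS  ← smallest positive counterexample

Answer: x = 1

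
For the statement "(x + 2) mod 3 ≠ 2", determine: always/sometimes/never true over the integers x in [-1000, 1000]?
Holds at x = 1: LHS = (1 + 2) mod 3 = 3 mod 3 = 0; 0 ≠ 2 — holds
Fails at x = 0: LHS = (0 + 2) mod 3 = 2 mod 3 = 2; 2 ≠ 2 — FAILS
It is satisfied by some integers in the range but not all.

Answer: Sometimes true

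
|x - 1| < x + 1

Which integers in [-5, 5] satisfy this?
Holds for: {1, 2, 3, 4, 5}
Fails for: {-5, -4, -3, -2, -1, 0}

Answer: {1, 2, 3, 4, 5}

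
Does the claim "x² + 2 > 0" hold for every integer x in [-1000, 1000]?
Over all integers in [-1000, 1000], LHS − RHS is smallest at x = 0, where it equals 2:
x = 0: LHS = 0² + 2 = 2; 2 > 0 — holds
At the ends of the range:
x = -1000: LHS = (-1000)² + 2 = 1000002; 1000002 > 0 — holds
x = 1000: LHS = 1000² + 2 = 1000002; 1000002 > 0 — holds
Hence LHS − RHS is never zero or negative, i.e. LHS > RHS throughout, so the relation holds for every integer in [-1000, 1000].

No counterexample exists.

Answer: True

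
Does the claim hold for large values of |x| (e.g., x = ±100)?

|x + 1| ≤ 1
x = 100: LHS = |100 + 1| = |101| = 101; 101 ≤ 1 — FAILS
x = -100: LHS = |(-100) + 1| = |-99| = 99; 99 ≤ 1 — FAILS

Answer: No, fails for both x = 100 and x = -100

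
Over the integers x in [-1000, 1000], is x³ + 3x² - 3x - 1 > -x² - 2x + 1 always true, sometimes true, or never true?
Holds at x = 1: LHS = 1³ + 3·1² - 3·1 - 1 = 0, RHS = -1² - 2·1 + 1 = -2; 0 > -2 — holds
Fails at x = 0: LHS = 0³ + 3·0² - 3·0 - 1 = -1, RHS = -0² - 2·0 + 1 = 1; -1 > 1 — FAILS
It is satisfied by some integers in the range but not all.

Answer: Sometimes true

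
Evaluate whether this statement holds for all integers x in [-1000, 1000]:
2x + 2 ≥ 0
The claim fails at x = -2:
x = -2: LHS = 2·(-2) + 2 = -2; -2 ≥ 0 — FAILS

Because a single integer refutes it, the statement is false.

Answer: False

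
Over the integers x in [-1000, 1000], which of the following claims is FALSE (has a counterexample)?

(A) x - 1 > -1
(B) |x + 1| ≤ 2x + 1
(A) x = 0: LHS = 0 - 1 = -1; -1 > -1 — FAILS
(B) x = -1: LHS = |(-1) + 1| = |0| = 0, RHS = 2·(-1) + 1 = -1; 0 ≤ -1 — FAILS

Answer: Both A and B are false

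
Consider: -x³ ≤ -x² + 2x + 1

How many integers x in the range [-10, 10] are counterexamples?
Counterexamples in [-10, 10]: {-10, -9, -8, -7, -6, -5, -4, -3, -2, -1}.

Counting them gives 10 values.

Answer: 10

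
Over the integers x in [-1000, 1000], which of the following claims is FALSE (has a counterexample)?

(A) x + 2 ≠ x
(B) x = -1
(A) Over all integers in [-1000, 1000], LHS − RHS is always positive; it is smallest at x = 0, where it equals 2:
x = 0: LHS = 0 + 2 = 2; 2 ≠ 0 — holds
At the ends of the range:
x = -1000: LHS = (-1000) + 2 = -998; -998 ≠ -1000 — holds
x = 1000: LHS = 1000 + 2 = 1002; 1002 ≠ 1000 — holds
Hence LHS − RHS is never 0, i.e. the two sides are never equal, so the relation holds for every integer in [-1000, 1000].

(B) x = 0: 0 = -1 — FAILS

Only (B) has a counterexample.

Answer: B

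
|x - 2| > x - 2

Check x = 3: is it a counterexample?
Substitute x = 3 into the relation:
x = 3: LHS = |3 - 2| = |1| = 1, RHS = 3 - 2 = 1; 1 > 1 — FAILS

Since the claim fails at x = 3, this value is a counterexample.

Answer: Yes, x = 3 is a counterexample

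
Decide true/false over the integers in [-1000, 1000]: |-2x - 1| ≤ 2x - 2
The claim fails at x = 0:
x = 0: LHS = |-2·0 - 1| = |-1| = 1, RHS = 2·0 - 2 = -2; 1 ≤ -2 — FAILS

Because a single integer refutes it, the statement is false.

Answer: False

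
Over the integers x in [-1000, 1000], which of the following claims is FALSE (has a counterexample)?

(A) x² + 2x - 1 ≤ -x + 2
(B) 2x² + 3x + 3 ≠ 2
(A) x = 1: LHS = 1² + 2·1 - 1 = 2, RHS = -1 + 2 = 1; 2 ≤ 1 — FAILS
(B) x = -1: LHS = 2·(-1)² + 3·(-1) + 3 = 2; 2 ≠ 2 — FAILS

Answer: Both A and B are false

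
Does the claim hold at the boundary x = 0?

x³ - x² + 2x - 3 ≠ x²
x = 0: LHS = 0³ - 0² + 2·0 - 3 = -3, RHS = 0² = 0; -3 ≠ 0 — holds

The relation is satisfied at x = 0.

Answer: Yes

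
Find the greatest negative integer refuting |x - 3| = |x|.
Testing negative integers from -1 downward:
x = -1: LHS = |(-1) - 3| = |-4| = 4, RHS = |-1| = 1; 4 = 1 — FAILS  ← closest negative counterexample to 0

Answer: x = -1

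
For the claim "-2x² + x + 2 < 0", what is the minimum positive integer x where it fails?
Testing positive integers:
x = 1: LHS = -2·1² + 1 + 2 = 1; 1 < 0 — FAILS  ← smallest positive counterexample

Answer: x = 1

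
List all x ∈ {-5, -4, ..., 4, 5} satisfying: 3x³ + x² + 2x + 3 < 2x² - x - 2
Holds for: {-5, -4, -3, -2, -1}
Fails for: {0, 1, 2, 3, 4, 5}

Answer: {-5, -4, -3, -2, -1}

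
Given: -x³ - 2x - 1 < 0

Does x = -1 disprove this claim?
Substitute x = -1 into the relation:
x = -1: LHS = -(-1)³ - 2·(-1) - 1 = 2; 2 < 0 — FAILS

Since the claim fails at x = -1, this value is a counterexample.

Answer: Yes, x = -1 is a counterexample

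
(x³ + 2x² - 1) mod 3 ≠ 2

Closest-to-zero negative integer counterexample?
Testing negative integers from -1 downward:
x = -1: LHS = ((-1)³ + 2·(-1)² - 1) mod 3 = 0 mod 3 = 0; 0 ≠ 2 — holds
x = -2: LHS = ((-2)³ + 2·(-2)² - 1) mod 3 = (-1) mod 3 = 2; 2 ≠ 2 — FAILS  ← closest negative counterexample to 0

Answer: x = -2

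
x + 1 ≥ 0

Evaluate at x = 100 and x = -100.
x = 100: LHS = 100 + 1 = 101; 101 ≥ 0 — holds
x = -100: LHS = (-100) + 1 = -99; -99 ≥ 0 — FAILS

Answer: Partially: holds for x = 100, fails for x = -100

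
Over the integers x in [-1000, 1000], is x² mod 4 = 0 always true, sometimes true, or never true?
Holds at x = 0: LHS = (0²) mod 4 = 0 mod 4 = 0; 0 = 0 — holds
Fails at x = 1: LHS = (1²) mod 4 = 1 mod 4 = 1; 1 = 0 — FAILS
It is satisfied by some integers in the range but not all.

Answer: Sometimes true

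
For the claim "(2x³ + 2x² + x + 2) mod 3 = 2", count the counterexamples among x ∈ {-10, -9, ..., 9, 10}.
Counterexamples in [-10, 10]: {-10, -8, -7, -5, -4, -2, -1, 1, 2, 4, 5, 7, 8, 10}.

Counting them gives 14 values.

Answer: 14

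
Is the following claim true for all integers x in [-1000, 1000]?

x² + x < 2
The claim fails at x = 1:
x = 1: LHS = 1² + 1 = 2; 2 < 2 — FAILS

Because a single integer refutes it, the statement is false.

Answer: False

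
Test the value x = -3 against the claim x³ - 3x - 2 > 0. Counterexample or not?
Substitute x = -3 into the relation:
x = -3: LHS = (-3)³ - 3·(-3) - 2 = -20; -20 > 0 — FAILS

Since the claim fails at x = -3, this value is a counterexample.

Answer: Yes, x = -3 is a counterexample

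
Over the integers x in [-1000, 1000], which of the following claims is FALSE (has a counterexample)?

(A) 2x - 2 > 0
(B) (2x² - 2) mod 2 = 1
(A) x = 0: LHS = 2·0 - 2 = -2; -2 > 0 — FAILS
(B) x = 0: LHS = (2·0² - 2) mod 2 = (-2) mod 2 = 0; 0 = 1 — FAILS

Answer: Both A and B are false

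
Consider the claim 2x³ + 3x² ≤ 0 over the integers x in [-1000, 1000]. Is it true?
The claim fails at x = 1:
x = 1: LHS = 2·1³ + 3·1² = 5; 5 ≤ 0 — FAILS

Because a single integer refutes it, the statement is false.

Answer: False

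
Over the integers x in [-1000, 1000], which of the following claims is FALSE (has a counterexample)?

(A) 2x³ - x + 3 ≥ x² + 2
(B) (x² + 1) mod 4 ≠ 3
(A) x = -1: LHS = 2·(-1)³ - (-1) + 3 = 2, RHS = (-1)² + 2 = 3; 2 ≥ 3 — FAILS

(B) For a polynomial with integer coefficients, its value mod 4 depends only on x mod 4, so it suffices to check one representative of each residue class, x = 0, 1, 2, 3:
x = 0: LHS = (0² + 1) mod 4 = 1 mod 4 = 1; 1 ≠ 3 — holds
x = 1: LHS = (1² + 1) mod 4 = 2 mod 4 = 2; 2 ≠ 3 — holds
x = 2: LHS = (2² + 1) mod 4 = 5 mod 4 = 1; 1 ≠ 3 — holds
x = 3: LHS = (3² + 1) mod 4 = 10 mod 4 = 2; 2 ≠ 3 — holds
The relation holds in every residue class, so the relation holds for every integer in [-1000, 1000].

Only (A) has a counterexample.

Answer: A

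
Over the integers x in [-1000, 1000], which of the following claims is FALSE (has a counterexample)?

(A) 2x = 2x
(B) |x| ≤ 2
(A) LHS − RHS = 0 at every integer in [-1000, 1000]; the two sides always agree. For instance:
x = -1000: LHS = 2·(-1000) = -2000, RHS = 2·(-1000) = -2000; -2000 = -2000 — holds
x = 0: LHS = 2·0 = 0, RHS = 2·0 = 0; 0 = 0 — holds
x = 1000: LHS = 2·1000 = 2000, RHS = 2·1000 = 2000; 2000 = 2000 — holds
The sides are never unequal, so the relation holds for every integer in [-1000, 1000].

(B) x = 3: LHS = |3| = 3; 3 ≤ 2 — FAILS

Only (B) has a counterexample.

Answer: B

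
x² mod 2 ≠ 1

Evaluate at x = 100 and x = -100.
x = 100: LHS = (100²) mod 2 = 10000 mod 2 = 0; 0 ≠ 1 — holds
x = -100: LHS = ((-100)²) mod 2 = 10000 mod 2 = 0; 0 ≠ 1 — holds

Answer: Yes, holds for both x = 100 and x = -100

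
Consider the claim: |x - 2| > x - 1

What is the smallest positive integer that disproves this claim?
Testing positive integers:
x = 1: LHS = |1 - 2| = |-1| = 1, RHS = 1 - 1 = 0; 1 > 0 — holds
x = 2: LHS = |2 - 2| = |0| = 0, RHS = 2 - 1 = 1; 0 > 1 — FAILS  ← smallest positive counterexample

Answer: x = 2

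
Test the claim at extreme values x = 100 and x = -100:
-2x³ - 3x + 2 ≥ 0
x = 100: LHS = -2·100³ - 3·100 + 2 = -2000298; -2000298 ≥ 0 — FAILS
x = -100: LHS = -2·(-100)³ - 3·(-100) + 2 = 2000302; 2000302 ≥ 0 — holds

Answer: Partially: fails for x = 100, holds for x = -100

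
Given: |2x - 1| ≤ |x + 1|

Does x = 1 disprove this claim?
Substitute x = 1 into the relation:
x = 1: LHS = |2·1 - 1| = |1| = 1, RHS = |1 + 1| = |2| = 2; 1 ≤ 2 — holds

The claim holds here, so x = 1 is not a counterexample. (A counterexample exists elsewhere, e.g. x = -1.)

Answer: No, x = 1 is not a counterexample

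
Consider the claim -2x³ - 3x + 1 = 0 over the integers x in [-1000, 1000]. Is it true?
The claim fails at x = 0:
x = 0: LHS = -2·0³ - 3·0 + 1 = 1; 1 = 0 — FAILS

Because a single integer refutes it, the statement is false.

Answer: False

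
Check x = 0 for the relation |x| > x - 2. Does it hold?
x = 0: LHS = |0| = 0, RHS = 0 - 2 = -2; 0 > -2 — holds

The relation is satisfied at x = 0.

Answer: Yes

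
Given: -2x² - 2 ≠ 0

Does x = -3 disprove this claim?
Substitute x = -3 into the relation:
x = -3: LHS = -2·(-3)² - 2 = -20; -20 ≠ 0 — holds

The relation holds at x = -3, so it is not a counterexample.

Answer: No, x = -3 is not a counterexample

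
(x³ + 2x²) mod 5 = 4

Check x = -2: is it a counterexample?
Substitute x = -2 into the relation:
x = -2: LHS = ((-2)³ + 2·(-2)²) mod 5 = 0 mod 5 = 0; 0 = 4 — FAILS

Since the claim fails at x = -2, this value is a counterexample.

Answer: Yes, x = -2 is a counterexample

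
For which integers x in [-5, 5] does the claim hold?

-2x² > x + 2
Over all integers in [-5, 5], LHS − RHS is largest at x = 0, where it equals -2:
x = 0: LHS = -2·0² = 0, RHS = 0 + 2 = 2; 0 > 2 — FAILS
At the ends of the range:
x = -5: LHS = -2·(-5)² = -50, RHS = (-5) + 2 = -3; -50 > -3 — FAILS
x = 5: LHS = -2·5² = -50, RHS = 5 + 2 = 7; -50 > 7 — FAILS
Hence LHS − RHS is never positive, i.e. LHS ≤ RHS throughout, so the claimed relation (>) fails for every integer in [-5, 5].

Answer: None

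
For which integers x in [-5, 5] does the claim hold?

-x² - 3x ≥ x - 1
Holds for: {-4, -3, -2, -1, 0}
Fails for: {-5, 1, 2, 3, 4, 5}

Answer: {-4, -3, -2, -1, 0}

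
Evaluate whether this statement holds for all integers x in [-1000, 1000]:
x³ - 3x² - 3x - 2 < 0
The claim fails at x = 4:
x = 4: LHS = 4³ - 3·4² - 3·4 - 2 = 2; 2 < 0 — FAILS

Because a single integer refutes it, the statement is false.

Answer: False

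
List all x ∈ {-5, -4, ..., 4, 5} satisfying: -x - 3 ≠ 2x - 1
Track d = LHS − RHS over the integers in [-5, 5]. Equality would need d = 0, but d changes sign only between consecutive integers, jumping over 0:
x = -1: LHS = -(-1) - 3 = -2, RHS = 2·(-1) - 1 = -3; -2 ≠ -3 — holds  (d = 1)
x = 0: LHS = -0 - 3 = -3, RHS = 2·0 - 1 = -1; -3 ≠ -1 — holds  (d = -2)
Away from these crossings d keeps a constant sign, and checking every integer in [-5, 5] confirms d ≠ 0 throughout. Hence the two sides are never equal, so the relation holds for every integer in [-5, 5].

Answer: All integers in [-5, 5]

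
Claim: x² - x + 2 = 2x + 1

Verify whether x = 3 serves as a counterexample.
Substitute x = 3 into the relation:
x = 3: LHS = 3² - 3 + 2 = 8, RHS = 2·3 + 1 = 7; 8 = 7 — FAILS

Since the claim fails at x = 3, this value is a counterexample.

Answer: Yes, x = 3 is a counterexample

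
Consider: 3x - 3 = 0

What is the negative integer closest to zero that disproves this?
Testing negative integers from -1 downward:
x = -1: LHS = 3·(-1) - 3 = -6; -6 = 0 — FAILS  ← closest negative counterexample to 0

Answer: x = -1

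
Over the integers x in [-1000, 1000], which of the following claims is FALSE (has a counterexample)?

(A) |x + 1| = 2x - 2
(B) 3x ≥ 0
(A) x = 0: LHS = |0 + 1| = |1| = 1, RHS = 2·0 - 2 = -2; 1 = -2 — FAILS
(B) x = -1: LHS = 3·(-1) = -3; -3 ≥ 0 — FAILS

Answer: Both A and B are false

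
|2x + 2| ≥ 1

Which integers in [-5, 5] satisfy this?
Holds for: {-5, -4, -3, -2, 0, 1, 2, 3, 4, 5}
Fails for: {-1}

Answer: {-5, -4, -3, -2, 0, 1, 2, 3, 4, 5}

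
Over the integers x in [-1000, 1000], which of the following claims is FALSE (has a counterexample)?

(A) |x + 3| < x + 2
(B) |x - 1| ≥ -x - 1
(A) x = 0: LHS = |0 + 3| = |3| = 3, RHS = 0 + 2 = 2; 3 < 2 — FAILS

(B) Over all integers in [-1000, 1000], LHS − RHS is smallest at x = 0, where it equals 2:
x = 0: LHS = |0 - 1| = |-1| = 1, RHS = -0 - 1 = -1; 1 ≥ -1 — holds
At the ends of the range:
x = -1000: LHS = |(-1000) - 1| = |-1001| = 1001, RHS = -(-1000) - 1 = 999; 1001 ≥ 999 — holds
x = 1000: LHS = |1000 - 1| = |999| = 999, RHS = -1000 - 1 = -1001; 999 ≥ -1001 — holds
Hence LHS − RHS is never negative, i.e. LHS ≥ RHS throughout, so the relation holds for every integer in [-1000, 1000].

Only (A) has a counterexample.

Answer: A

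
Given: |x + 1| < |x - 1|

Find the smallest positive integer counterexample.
Testing positive integers:
x = 1: LHS = |1 + 1| = |2| = 2, RHS = |1 - 1| = |0| = 0; 2 < 0 — FAILS  ← smallest positive counterexample

Answer: x = 1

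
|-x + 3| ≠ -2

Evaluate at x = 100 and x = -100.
x = 100: LHS = |-100 + 3| = |-97| = 97; 97 ≠ -2 — holds
x = -100: LHS = |-(-100) + 3| = |103| = 103; 103 ≠ -2 — holds

Answer: Yes, holds for both x = 100 and x = -100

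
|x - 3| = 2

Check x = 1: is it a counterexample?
Substitute x = 1 into the relation:
x = 1: LHS = |1 - 3| = |-2| = 2; 2 = 2 — holds

The claim holds here, so x = 1 is not a counterexample. (A counterexample exists elsewhere, e.g. x = 0.)

Answer: No, x = 1 is not a counterexample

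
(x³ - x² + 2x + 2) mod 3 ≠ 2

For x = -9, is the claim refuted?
Substitute x = -9 into the relation:
x = -9: LHS = ((-9)³ - (-9)² + 2·(-9) + 2) mod 3 = (-826) mod 3 = 2; 2 ≠ 2 — FAILS

Since the claim fails at x = -9, this value is a counterexample.

Answer: Yes, x = -9 is a counterexample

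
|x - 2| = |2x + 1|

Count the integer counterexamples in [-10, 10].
Counterexamples in [-10, 10]: {-10, -9, -8, -7, -6, -5, -4, -2, -1, 0, 1, 2, 3, 4, 5, 6, 7, 8, 9, 10}.

Counting them gives 20 values.

Answer: 20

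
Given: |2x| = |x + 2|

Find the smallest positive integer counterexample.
Testing positive integers:
x = 1: LHS = |2·1| = |2| = 2, RHS = |1 + 2| = |3| = 3; 2 = 3 — FAILS  ← smallest positive counterexample

Answer: x = 1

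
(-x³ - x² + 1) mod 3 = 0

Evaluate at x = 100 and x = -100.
x = 100: LHS = (-100³ - 100² + 1) mod 3 = (-1009999) mod 3 = 2; 2 = 0 — FAILS
x = -100: LHS = (-(-100)³ - (-100)² + 1) mod 3 = 990001 mod 3 = 1; 1 = 0 — FAILS

Answer: No, fails for both x = 100 and x = -100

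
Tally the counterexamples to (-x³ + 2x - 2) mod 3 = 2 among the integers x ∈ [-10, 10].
Counterexamples in [-10, 10]: {-10, -9, -7, -6, -4, -3, -1, 0, 2, 3, 5, 6, 8, 9}.

Counting them gives 14 values.

Answer: 14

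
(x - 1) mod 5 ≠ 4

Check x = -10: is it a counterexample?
Substitute x = -10 into the relation:
x = -10: LHS = ((-10) - 1) mod 5 = (-11) mod 5 = 4; 4 ≠ 4 — FAILS

Since the claim fails at x = -10, this value is a counterexample.

Answer: Yes, x = -10 is a counterexample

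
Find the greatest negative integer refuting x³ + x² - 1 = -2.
Testing negative integers from -1 downward:
x = -1: LHS = (-1)³ + (-1)² - 1 = -1; -1 = -2 — FAILS  ← closest negative counterexample to 0

Answer: x = -1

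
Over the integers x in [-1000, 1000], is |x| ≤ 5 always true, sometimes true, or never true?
Holds at x = 0: LHS = |0| = 0; 0 ≤ 5 — holds
Fails at x = 6: LHS = |6| = 6; 6 ≤ 5 — FAILS
It is satisfied by some integers in the range but not all.

Answer: Sometimes true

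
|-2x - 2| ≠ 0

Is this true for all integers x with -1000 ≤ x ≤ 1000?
The claim fails at x = -1:
x = -1: LHS = |-2·(-1) - 2| = |0| = 0; 0 ≠ 0 — FAILS

Because a single integer refutes it, the statement is false.

Answer: False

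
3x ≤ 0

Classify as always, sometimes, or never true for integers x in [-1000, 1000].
Holds at x = 0: LHS = 3·0 = 0; 0 ≤ 0 — holds
Fails at x = 1: LHS = 3·1 = 3; 3 ≤ 0 — FAILS
It is satisfied by some integers in the range but not all.

Answer: Sometimes true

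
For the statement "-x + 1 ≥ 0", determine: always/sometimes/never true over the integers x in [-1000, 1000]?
Holds at x = 0: LHS = -0 + 1 = 1; 1 ≥ 0 — holds
Fails at x = 2: LHS = -2 + 1 = -1; -1 ≥ 0 — FAILS
It is satisfied by some integers in the range but not all.

Answer: Sometimes true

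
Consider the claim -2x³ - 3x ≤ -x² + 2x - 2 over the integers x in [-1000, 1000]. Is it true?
The claim fails at x = 0:
x = 0: LHS = -2·0³ - 3·0 = 0, RHS = -0² + 2·0 - 2 = -2; 0 ≤ -2 — FAILS

Because a single integer refutes it, the statement is false.

Answer: False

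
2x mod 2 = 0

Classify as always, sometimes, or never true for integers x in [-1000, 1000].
For a polynomial with integer coefficients, its value mod 2 depends only on x mod 2, so it suffices to check one representative of each residue class, x = 0, 1:
x = 0: LHS = (2·0) mod 2 = 0 mod 2 = 0; 0 = 0 — holds
x = 1: LHS = (2·1) mod 2 = 2 mod 2 = 0; 0 = 0 — holds
The relation holds in every residue class, so the relation holds for every integer in [-1000, 1000].

No counterexample exists.

Answer: Always true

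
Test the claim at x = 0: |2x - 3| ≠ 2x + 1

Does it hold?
x = 0: LHS = |2·0 - 3| = |-3| = 3, RHS = 2·0 + 1 = 1; 3 ≠ 1 — holds

The relation is satisfied at x = 0.

Answer: Yes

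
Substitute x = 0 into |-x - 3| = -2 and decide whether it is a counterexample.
Substitute x = 0 into the relation:
x = 0: LHS = |-0 - 3| = |-3| = 3; 3 = -2 — FAILS

Since the claim fails at x = 0, this value is a counterexample.

Answer: Yes, x = 0 is a counterexample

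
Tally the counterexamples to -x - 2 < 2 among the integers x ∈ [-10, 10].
Counterexamples in [-10, 10]: {-10, -9, -8, -7, -6, -5, -4}.

Counting them gives 7 values.

Answer: 7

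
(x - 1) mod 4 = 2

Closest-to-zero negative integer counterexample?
Testing negative integers from -1 downward:
x = -1: LHS = ((-1) - 1) mod 4 = (-2) mod 4 = 2; 2 = 2 — holds
x = -2: LHS = ((-2) - 1) mod 4 = (-3) mod 4 = 1; 1 = 2 — FAILS  ← closest negative counterexample to 0

Answer: x = -2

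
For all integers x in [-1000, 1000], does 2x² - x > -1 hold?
Over all integers in [-1000, 1000], LHS − RHS is smallest at x = 0, where it equals 1:
x = 0: LHS = 2·0² - 0 = 0; 0 > -1 — holds
At the ends of the range:
x = -1000: LHS = 2·(-1000)² - (-1000) = 2001000; 2001000 > -1 — holds
x = 1000: LHS = 2·1000² - 1000 = 1999000; 1999000 > -1 — holds
Hence LHS − RHS is never zero or negative, i.e. LHS > RHS throughout, so the relation holds for every integer in [-1000, 1000].

No counterexample exists.

Answer: True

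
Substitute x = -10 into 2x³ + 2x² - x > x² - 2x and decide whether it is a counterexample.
Substitute x = -10 into the relation:
x = -10: LHS = 2·(-10)³ + 2·(-10)² - (-10) = -1790, RHS = (-10)² - 2·(-10) = 120; -1790 > 120 — FAILS

Since the claim fails at x = -10, this value is a counterexample.

Answer: Yes, x = -10 is a counterexample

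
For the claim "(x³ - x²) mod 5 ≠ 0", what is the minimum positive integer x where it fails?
Testing positive integers:
x = 1: LHS = (1³ - 1²) mod 5 = 0 mod 5 = 0; 0 ≠ 0 — FAILS  ← smallest positive counterexample

Answer: x = 1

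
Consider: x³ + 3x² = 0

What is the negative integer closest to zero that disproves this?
Testing negative integers from -1 downward:
x = -1: LHS = (-1)³ + 3·(-1)² = 2; 2 = 0 — FAILS  ← closest negative counterexample to 0

Answer: x = -1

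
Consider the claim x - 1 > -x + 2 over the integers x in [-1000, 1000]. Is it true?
The claim fails at x = 0:
x = 0: LHS = 0 - 1 = -1, RHS = -0 + 2 = 2; -1 > 2 — FAILS

Because a single integer refutes it, the statement is false.

Answer: False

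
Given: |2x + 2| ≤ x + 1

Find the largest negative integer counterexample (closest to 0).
Testing negative integers from -1 downward:
x = -1: LHS = |2·(-1) + 2| = |0| = 0, RHS = (-1) + 1 = 0; 0 ≤ 0 — holds
x = -2: LHS = |2·(-2) + 2| = |-2| = 2, RHS = (-2) + 1 = -1; 2 ≤ -1 — FAILS  ← closest negative counterexample to 0

Answer: x = -2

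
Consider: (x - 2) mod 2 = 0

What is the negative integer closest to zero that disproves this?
Testing negative integers from -1 downward:
x = -1: LHS = ((-1) - 2) mod 2 = (-3) mod 2 = 1; 1 = 0 — FAILS  ← closest negative counterexample to 0

Answer: x = -1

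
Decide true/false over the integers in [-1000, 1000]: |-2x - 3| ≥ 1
Over all integers in [-1000, 1000], LHS − RHS is smallest at x = -1, where it equals 0:
x = -1: LHS = |-2·(-1) - 3| = |-1| = 1; 1 ≥ 1 — holds
At the ends of the range:
x = -1000: LHS = |-2·(-1000) - 3| = |1997| = 1997; 1997 ≥ 1 — holds
x = 1000: LHS = |-2·1000 - 3| = |-2003| = 2003; 2003 ≥ 1 — holds
Hence LHS − RHS is never negative, i.e. LHS ≥ RHS throughout, so the relation holds for every integer in [-1000, 1000].

No counterexample exists.

Answer: True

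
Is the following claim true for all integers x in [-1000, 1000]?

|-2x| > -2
An absolute value is never negative, so the left side is ≥ 0 for every x, while the right side is -2. Tightest case in [-1000, 1000] is x = 0:
x = 0: LHS = |-2·0| = |0| = 0; 0 > -2 — holds
Hence LHS − RHS is never zero or negative, i.e. LHS > RHS throughout, so the relation holds for every integer in [-1000, 1000].

No counterexample exists.

Answer: True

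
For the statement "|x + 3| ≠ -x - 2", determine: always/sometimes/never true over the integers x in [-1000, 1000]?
Track d = LHS − RHS over the integers in [-1000, 1000]. Equality would need d = 0, but d changes sign only between consecutive integers, jumping over 0:
x = -3: LHS = |(-3) + 3| = |0| = 0, RHS = -(-3) - 2 = 1; 0 ≠ 1 — holds  (d = -1)
x = -2: LHS = |(-2) + 3| = |1| = 1, RHS = -(-2) - 2 = 0; 1 ≠ 0 — holds  (d = 1)
Away from these crossings d keeps a constant sign, and checking every integer in [-1000, 1000] confirms d ≠ 0 throughout. Hence the two sides are never equal, so the relation holds for every integer in [-1000, 1000].

No counterexample exists.

Answer: Always true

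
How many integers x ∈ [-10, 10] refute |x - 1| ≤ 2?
Counterexamples in [-10, 10]: {-10, -9, -8, -7, -6, -5, -4, -3, -2, 4, 5, 6, 7, 8, 9, 10}.

Counting them gives 16 values.

Answer: 16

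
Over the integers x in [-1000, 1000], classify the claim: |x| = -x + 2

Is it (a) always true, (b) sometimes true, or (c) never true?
Holds at x = 1: LHS = |1| = 1, RHS = -1 + 2 = 1; 1 = 1 — holds
Fails at x = 0: LHS = |0| = 0, RHS = -0 + 2 = 2; 0 = 2 — FAILS
It is satisfied by some integers in the range but not all.

Answer: Sometimes true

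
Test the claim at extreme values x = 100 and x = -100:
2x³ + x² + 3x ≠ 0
x = 100: LHS = 2·100³ + 100² + 3·100 = 2010300; 2010300 ≠ 0 — holds
x = -100: LHS = 2·(-100)³ + (-100)² + 3·(-100) = -1990300; -1990300 ≠ 0 — holds

Answer: Yes, holds for both x = 100 and x = -100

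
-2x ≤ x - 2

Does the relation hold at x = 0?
x = 0: LHS = -2·0 = 0, RHS = 0 - 2 = -2; 0 ≤ -2 — FAILS

The relation fails at x = 0, so x = 0 is a counterexample.

Answer: No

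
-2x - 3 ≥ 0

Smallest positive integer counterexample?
Testing positive integers:
x = 1: LHS = -2·1 - 3 = -5; -5 ≥ 0 — FAILS  ← smallest positive counterexample

Answer: x = 1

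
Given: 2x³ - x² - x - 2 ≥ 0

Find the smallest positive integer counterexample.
Testing positive integers:
x = 1: LHS = 2·1³ - 1² - 1 - 2 = -2; -2 ≥ 0 — FAILS  ← smallest positive counterexample

Answer: x = 1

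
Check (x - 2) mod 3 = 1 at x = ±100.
x = 100: LHS = (100 - 2) mod 3 = 98 mod 3 = 2; 2 = 1 — FAILS
x = -100: LHS = ((-100) - 2) mod 3 = (-102) mod 3 = 0; 0 = 1 — FAILS

Answer: No, fails for both x = 100 and x = -100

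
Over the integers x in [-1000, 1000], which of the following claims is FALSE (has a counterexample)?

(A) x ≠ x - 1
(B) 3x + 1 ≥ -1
(A) Over all integers in [-1000, 1000], LHS − RHS is always positive; it is smallest at x = 0, where it equals 1:
x = 0: RHS = 0 - 1 = -1; 0 ≠ -1 — holds
At the ends of the range:
x = -1000: RHS = (-1000) - 1 = -1001; -1000 ≠ -1001 — holds
x = 1000: RHS = 1000 - 1 = 999; 1000 ≠ 999 — holds
Hence LHS − RHS is never 0, i.e. the two sides are never equal, so the relation holds for every integer in [-1000, 1000].

(B) x = -1: LHS = 3·(-1) + 1 = -2; -2 ≥ -1 — FAILS

Only (B) has a counterexample.

Answer: B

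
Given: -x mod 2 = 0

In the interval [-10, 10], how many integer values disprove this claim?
Counterexamples in [-10, 10]: {-9, -7, -5, -3, -1, 1, 3, 5, 7, 9}.

Counting them gives 10 values.

Answer: 10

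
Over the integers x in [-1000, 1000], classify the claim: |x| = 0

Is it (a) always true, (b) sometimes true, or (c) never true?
Holds at x = 0: LHS = |0| = 0; 0 = 0 — holds
Fails at x = 1: LHS = |1| = 1; 1 = 0 — FAILS
It is satisfied by some integers in the range but not all.

Answer: Sometimes true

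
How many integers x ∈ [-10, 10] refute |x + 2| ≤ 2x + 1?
Counterexamples in [-10, 10]: {-10, -9, -8, -7, -6, -5, -4, -3, -2, -1, 0}.

Counting them gives 11 values.

Answer: 11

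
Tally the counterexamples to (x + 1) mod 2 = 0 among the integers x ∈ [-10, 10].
Counterexamples in [-10, 10]: {-10, -8, -6, -4, -2, 0, 2, 4, 6, 8, 10}.

Counting them gives 11 values.

Answer: 11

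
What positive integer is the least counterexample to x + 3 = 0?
Testing positive integers:
x = 1: LHS = 1 + 3 = 4; 4 = 0 — FAILS  ← smallest positive counterexample

Answer: x = 1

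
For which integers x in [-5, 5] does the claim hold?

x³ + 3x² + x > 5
Holds for: {2, 3, 4, 5}
Fails for: {-5, -4, -3, -2, -1, 0, 1}

Answer: {2, 3, 4, 5}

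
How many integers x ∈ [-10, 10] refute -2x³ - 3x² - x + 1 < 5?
Counterexamples in [-10, 10]: {-10, -9, -8, -7, -6, -5, -4, -3, -2}.

Counting them gives 9 values.

Answer: 9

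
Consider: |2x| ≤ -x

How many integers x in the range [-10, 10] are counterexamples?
Counterexamples in [-10, 10]: {-10, -9, -8, -7, -6, -5, -4, -3, -2, -1, 1, 2, 3, 4, 5, 6, 7, 8, 9, 10}.

Counting them gives 20 values.

Answer: 20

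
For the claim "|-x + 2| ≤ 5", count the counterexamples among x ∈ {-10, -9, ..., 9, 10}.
Counterexamples in [-10, 10]: {-10, -9, -8, -7, -6, -5, -4, 8, 9, 10}.

Counting them gives 10 values.

Answer: 10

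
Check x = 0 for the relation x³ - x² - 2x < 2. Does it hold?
x = 0: LHS = 0³ - 0² - 2·0 = 0; 0 < 2 — holds

The relation is satisfied at x = 0.

Answer: Yes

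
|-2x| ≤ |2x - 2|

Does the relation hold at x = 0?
x = 0: LHS = |-2·0| = |0| = 0, RHS = |2·0 - 2| = |-2| = 2; 0 ≤ 2 — holds

The relation is satisfied at x = 0.

Answer: Yes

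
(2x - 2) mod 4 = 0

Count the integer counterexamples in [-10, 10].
Counterexamples in [-10, 10]: {-10, -8, -6, -4, -2, 0, 2, 4, 6, 8, 10}.

Counting them gives 11 values.

Answer: 11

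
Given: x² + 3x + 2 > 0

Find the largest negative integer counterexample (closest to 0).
Testing negative integers from -1 downward:
x = -1: LHS = (-1)² + 3·(-1) + 2 = 0; 0 > 0 — FAILS  ← closest negative counterexample to 0

Answer: x = -1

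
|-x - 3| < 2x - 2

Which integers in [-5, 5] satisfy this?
Over all integers in [-5, 5], LHS − RHS is smallest at x = 5, where it equals 0:
x = 5: LHS = |-5 - 3| = |-8| = 8, RHS = 2·5 - 2 = 8; 8 < 8 — FAILS
At the ends of the range:
x = -5: LHS = |-(-5) - 3| = |2| = 2, RHS = 2·(-5) - 2 = -12; 2 < -12 — FAILS
Hence LHS − RHS is never negative, i.e. LHS ≥ RHS throughout, so the claimed relation (<) fails for every integer in [-5, 5].

Answer: None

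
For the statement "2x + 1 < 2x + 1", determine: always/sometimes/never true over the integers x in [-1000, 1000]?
Over all integers in [-1000, 1000], LHS − RHS is smallest at x = 0, where it equals 0:
x = 0: LHS = 2·0 + 1 = 1, RHS = 2·0 + 1 = 1; 1 < 1 — FAILS
At the ends of the range:
x = -1000: LHS = 2·(-1000) + 1 = -1999, RHS = 2·(-1000) + 1 = -1999; -1999 < -1999 — FAILS
x = 1000: LHS = 2·1000 + 1 = 2001, RHS = 2·1000 + 1 = 2001; 2001 < 2001 — FAILS
Hence LHS − RHS is never negative, i.e. LHS ≥ RHS throughout, so the claimed relation (<) fails for every integer in [-1000, 1000].

No integer in the range satisfies it.

Answer: Never true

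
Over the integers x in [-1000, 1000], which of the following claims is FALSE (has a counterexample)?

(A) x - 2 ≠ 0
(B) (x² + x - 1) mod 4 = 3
(A) x = 2: LHS = 2 - 2 = 0; 0 ≠ 0 — FAILS
(B) x = 1: LHS = (1² + 1 - 1) mod 4 = 1 mod 4 = 1; 1 = 3 — FAILS

Answer: Both A and B are false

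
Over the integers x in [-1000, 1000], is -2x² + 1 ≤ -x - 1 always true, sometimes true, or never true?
Holds at x = -1: LHS = -2·(-1)² + 1 = -1, RHS = -(-1) - 1 = 0; -1 ≤ 0 — holds
Fails at x = 0: LHS = -2·0² + 1 = 1, RHS = -0 - 1 = -1; 1 ≤ -1 — FAILS
It is satisfied by some integers in the range but not all.

Answer: Sometimes true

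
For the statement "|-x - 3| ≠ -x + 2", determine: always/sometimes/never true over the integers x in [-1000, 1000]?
Track d = LHS − RHS over the integers in [-1000, 1000]. Equality would need d = 0, but d changes sign only between consecutive integers, jumping over 0:
x = -1: LHS = |-(-1) - 3| = |-2| = 2, RHS = -(-1) + 2 = 3; 2 ≠ 3 — holds  (d = -1)
x = 0: LHS = |-0 - 3| = |-3| = 3, RHS = -0 + 2 = 2; 3 ≠ 2 — holds  (d = 1)
Away from these crossings d keeps a constant sign, and checking every integer in [-1000, 1000] confirms d ≠ 0 throughout. Hence the two sides are never equal, so the relation holds for every integer in [-1000, 1000].

No counterexample exists.

Answer: Always true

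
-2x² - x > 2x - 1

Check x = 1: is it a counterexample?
Substitute x = 1 into the relation:
x = 1: LHS = -2·1² - 1 = -3, RHS = 2·1 - 1 = 1; -3 > 1 — FAILS

Since the claim fails at x = 1, this value is a counterexample.

Answer: Yes, x = 1 is a counterexample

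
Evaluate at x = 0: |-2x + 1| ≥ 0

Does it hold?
x = 0: LHS = |-2·0 + 1| = |1| = 1; 1 ≥ 0 — holds

The relation is satisfied at x = 0.

Answer: Yes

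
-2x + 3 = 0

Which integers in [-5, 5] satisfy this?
Track d = LHS − RHS over the integers in [-5, 5]. Equality would need d = 0, but d changes sign only between consecutive integers, jumping over 0:
x = 1: LHS = -2·1 + 3 = 1; 1 = 0 — FAILS  (d = 1)
x = 2: LHS = -2·2 + 3 = -1; -1 = 0 — FAILS  (d = -1)
Away from these crossings d keeps a constant sign, and checking every integer in [-5, 5] confirms d ≠ 0 throughout. Hence the two sides are never equal, so the claimed relation (=) fails for every integer in [-5, 5].

Answer: None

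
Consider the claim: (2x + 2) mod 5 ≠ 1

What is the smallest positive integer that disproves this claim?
Testing positive integers:
x = 1: LHS = (2·1 + 2) mod 5 = 4 mod 5 = 4; 4 ≠ 1 — holds
x = 2: LHS = (2·2 + 2) mod 5 = 6 mod 5 = 1; 1 ≠ 1 — FAILS  ← smallest positive counterexample

Answer: x = 2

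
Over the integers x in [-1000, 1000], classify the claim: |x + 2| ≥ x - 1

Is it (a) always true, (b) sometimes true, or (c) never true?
Over all integers in [-1000, 1000], LHS − RHS is smallest at x = 0, where it equals 3:
x = 0: LHS = |0 + 2| = |2| = 2, RHS = 0 - 1 = -1; 2 ≥ -1 — holds
At the ends of the range:
x = -1000: LHS = |(-1000) + 2| = |-998| = 998, RHS = (-1000) - 1 = -1001; 998 ≥ -1001 — holds
x = 1000: LHS = |1000 + 2| = |1002| = 1002, RHS = 1000 - 1 = 999; 1002 ≥ 999 — holds
Hence LHS − RHS is never negative, i.e. LHS ≥ RHS throughout, so the relation holds for every integer in [-1000, 1000].

No counterexample exists.

Answer: Always true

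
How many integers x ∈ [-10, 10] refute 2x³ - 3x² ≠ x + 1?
Track d = LHS − RHS over the integers in [-10, 10]. Equality would need d = 0, but d changes sign only between consecutive integers, jumping over 0:
x = 1: LHS = 2·1³ - 3·1² = -1, RHS = 1 + 1 = 2; -1 ≠ 2 — holds  (d = -3)
x = 2: LHS = 2·2³ - 3·2² = 4, RHS = 2 + 1 = 3; 4 ≠ 3 — holds  (d = 1)
Away from these crossings d keeps a constant sign, and checking every integer in [-10, 10] confirms d ≠ 0 throughout. Hence the two sides are never equal, so the relation holds for every integer in [-10, 10].

No counterexample appears in that range.

Answer: 0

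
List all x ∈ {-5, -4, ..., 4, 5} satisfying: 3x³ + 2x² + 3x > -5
Holds for: {-1, 0, 1, 2, 3, 4, 5}
Fails for: {-5, -4, -3, -2}

Answer: {-1, 0, 1, 2, 3, 4, 5}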